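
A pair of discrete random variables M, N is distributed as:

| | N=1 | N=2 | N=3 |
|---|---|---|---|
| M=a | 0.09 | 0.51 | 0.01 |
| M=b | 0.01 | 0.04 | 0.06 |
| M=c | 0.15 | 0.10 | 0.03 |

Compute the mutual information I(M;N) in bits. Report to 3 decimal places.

Marginals: p(M) = (0.6100, 0.1100, 0.2800), p(N) = (0.2500, 0.6500, 0.1000).
I(M;N) = H(M) + H(N) − H(M,N).
H(M) = 1.2995, H(N) = 1.2362, H(M,N) = 2.2648.
I(M;N) = 1.2995 + 1.2362 − 2.2648 = 0.271 bits.

0.271 bits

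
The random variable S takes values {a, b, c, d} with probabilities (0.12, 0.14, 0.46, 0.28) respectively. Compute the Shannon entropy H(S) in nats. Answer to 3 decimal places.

H(S) = −Σ p·ln p.
  −(0.12)·ln(0.12) = 0.2544
  −(0.14)·ln(0.14) = 0.2753
  −(0.46)·ln(0.46) = 0.3572
  −(0.28)·ln(0.28) = 0.3564
Sum: 0.2544 + 0.2753 + 0.3572 + 0.3564 = 1.243 nats.

1.243 nats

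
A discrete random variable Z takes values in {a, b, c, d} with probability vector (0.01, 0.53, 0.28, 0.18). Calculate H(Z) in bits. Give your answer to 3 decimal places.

H(Z) = −Σ p·log₂ p.
  −(0.01)·log₂(0.01) = 0.0664
  −(0.53)·log₂(0.53) = 0.4854
  −(0.28)·log₂(0.28) = 0.5142
  −(0.18)·log₂(0.18) = 0.4453
Sum: 0.0664 + 0.4854 + 0.5142 + 0.4453 = 1.511 bits.

1.511 bits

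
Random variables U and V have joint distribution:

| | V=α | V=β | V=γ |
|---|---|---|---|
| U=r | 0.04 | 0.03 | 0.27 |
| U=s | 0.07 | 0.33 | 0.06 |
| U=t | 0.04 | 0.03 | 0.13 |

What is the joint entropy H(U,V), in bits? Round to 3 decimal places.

H(U,V) = −Σ p(x,y)·log₂ p(x,y) over all 9 cells.
  cell (r,α): −0.04·log₂0.04 = 0.1858
  cell (r,β): −0.03·log₂0.03 = 0.1518
  cell (r,γ): −0.27·log₂0.27 = 0.5100
  cell (s,α): −0.07·log₂0.07 = 0.2686
  cell (s,β): −0.33·log₂0.33 = 0.5278
  cell (s,γ): −0.06·log₂0.06 = 0.2435
  cell (t,α): −0.04·log₂0.04 = 0.1858
  cell (t,β): −0.03·log₂0.03 = 0.1518
  cell (t,γ): −0.13·log₂0.13 = 0.3826
Sum = 2.608 bits.

2.608 bits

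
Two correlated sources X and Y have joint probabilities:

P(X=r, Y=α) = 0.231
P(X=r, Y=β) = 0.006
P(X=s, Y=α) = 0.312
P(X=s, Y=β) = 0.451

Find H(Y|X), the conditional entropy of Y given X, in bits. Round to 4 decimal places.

Marginals: p(X) = (0.2370, 0.7630), p(Y) = (0.5430, 0.4570).
H(Y|X) = Σ p(X) · H(Y|X=·).
  X=r: p=0.2370, H(Y|X=r) = 0.1703
  X=s: p=0.7630, H(Y|X=s) = 0.9759
Weighted sum = 0.7850 bits.

0.7850 bits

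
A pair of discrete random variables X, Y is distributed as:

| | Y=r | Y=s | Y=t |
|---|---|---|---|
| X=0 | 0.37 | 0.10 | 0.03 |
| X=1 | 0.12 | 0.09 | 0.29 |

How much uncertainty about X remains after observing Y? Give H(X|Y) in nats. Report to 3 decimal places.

0.504 nats

Chain rule: H(X|Y) = H(X,Y) − H(Y).
Marginals: p(X) = (0.5000, 0.5000), p(Y) = (0.4900, 0.1900, 0.3200).
H(X,Y) = 1.5335 nats; H(Y) = 1.0297 nats.
H(X|Y) = 1.5335 − 1.0297 = 0.504 nats.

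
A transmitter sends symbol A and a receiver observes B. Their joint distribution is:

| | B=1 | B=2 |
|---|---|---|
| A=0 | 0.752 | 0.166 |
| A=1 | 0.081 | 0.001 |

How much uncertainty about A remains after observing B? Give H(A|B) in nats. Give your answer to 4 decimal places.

Marginals: p(A) = (0.9180, 0.0820), p(B) = (0.8330, 0.1670).
H(A|B) = Σ p(B) · H(A|B=·).
  B=1: p=0.8330, H(A|B=1) = 0.3190
  B=2: p=0.1670, H(A|B=2) = 0.0366
Weighted sum = 0.2718 nats.

0.2718 nats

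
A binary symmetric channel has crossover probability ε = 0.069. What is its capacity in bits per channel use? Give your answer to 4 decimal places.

0.6378 bits

Binary symmetric channel: C = 1 − h₂(ε) where h₂ is the binary entropy function.
h₂(0.069) = −0.069·log₂0.069 − 0.931·log₂0.931 = 0.3622.
C = 1 − 0.3622 = 0.6378 bits per channel use.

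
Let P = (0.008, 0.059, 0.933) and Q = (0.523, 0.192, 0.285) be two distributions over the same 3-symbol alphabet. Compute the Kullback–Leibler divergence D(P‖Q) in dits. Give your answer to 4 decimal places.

D(P‖Q) = Σ p·log₁₀(p/q).
  0.008·log₁₀(0.008/0.523) = -0.01452
  0.059·log₁₀(0.059/0.192) = -0.03023
  0.933·log₁₀(0.933/0.285) = 0.48053
D(P‖Q) = 0.4358 dits.

0.4358 dits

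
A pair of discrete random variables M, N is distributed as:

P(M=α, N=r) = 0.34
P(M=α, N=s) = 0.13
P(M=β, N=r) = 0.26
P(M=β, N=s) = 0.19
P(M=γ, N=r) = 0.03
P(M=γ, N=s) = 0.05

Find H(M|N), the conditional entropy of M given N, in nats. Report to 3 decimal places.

0.894 nats

Chain rule: H(M|N) = H(M,N) − H(N).
Marginals: p(M) = (0.4700, 0.4500, 0.0800), p(N) = (0.6300, 0.3700).
H(M,N) = 1.5528 nats; H(N) = 0.6590 nats.
H(M|N) = 1.5528 − 0.6590 = 0.894 nats.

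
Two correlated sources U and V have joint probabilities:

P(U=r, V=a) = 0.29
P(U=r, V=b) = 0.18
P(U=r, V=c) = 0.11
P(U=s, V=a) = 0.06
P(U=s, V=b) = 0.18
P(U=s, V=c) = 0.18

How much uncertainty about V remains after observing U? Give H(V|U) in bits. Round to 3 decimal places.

1.466 bits

Marginals: p(U) = (0.5800, 0.4200), p(V) = (0.3500, 0.3600, 0.2900).
H(V|U) = Σ p(U) · H(V|U=·).
  U=r: p=0.5800, H(V|U=r) = 1.4788
  U=s: p=0.4200, H(V|U=s) = 1.4488
Weighted sum = 1.466 bits.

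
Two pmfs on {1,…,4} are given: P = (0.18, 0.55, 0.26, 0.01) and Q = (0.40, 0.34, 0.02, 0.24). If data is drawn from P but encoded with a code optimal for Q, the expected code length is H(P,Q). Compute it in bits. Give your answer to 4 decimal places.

2.5820 bits

H(P,Q) = −Σ p·log₂ q.
  −0.18·log₂(0.40) = 0.23795
  −0.55·log₂(0.34) = 0.85602
  −0.26·log₂(0.02) = 1.46740
  −0.01·log₂(0.24) = 0.02059
H(P,Q) = 2.5820 bits.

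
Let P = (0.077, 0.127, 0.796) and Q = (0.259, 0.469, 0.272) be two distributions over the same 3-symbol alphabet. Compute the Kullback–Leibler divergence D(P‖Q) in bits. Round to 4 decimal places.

0.8590 bits

D(P‖Q) = Σ p·log₂(p/q).
  0.077·log₂(0.077/0.259) = -0.13475
  0.127·log₂(0.127/0.469) = -0.23936
  0.796·log₂(0.796/0.272) = 1.23313
D(P‖Q) = 0.8590 bits.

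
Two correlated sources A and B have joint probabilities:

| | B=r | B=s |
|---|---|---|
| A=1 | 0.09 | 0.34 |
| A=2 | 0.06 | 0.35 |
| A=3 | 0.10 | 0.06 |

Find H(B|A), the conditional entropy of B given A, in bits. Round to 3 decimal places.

Chain rule: H(B|A) = H(A,B) − H(A).
Marginals: p(A) = (0.4300, 0.4100, 0.1600), p(B) = (0.2500, 0.7500).
H(A,B) = 2.1912 bits; H(A) = 1.4740 bits.
H(B|A) = 2.1912 − 1.4740 = 0.717 bits.

0.717 bits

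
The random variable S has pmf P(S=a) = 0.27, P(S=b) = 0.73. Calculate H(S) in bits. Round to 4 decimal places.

H(S) = −Σ p·log₂ p.
  −(0.27)·log₂(0.27) = 0.51002
  −(0.73)·log₂(0.73) = 0.33144
Sum: 0.51002 + 0.33144 = 0.8415 bits.

0.8415 bits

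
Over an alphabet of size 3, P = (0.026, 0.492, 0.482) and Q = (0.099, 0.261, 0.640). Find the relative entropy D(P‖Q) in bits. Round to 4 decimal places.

D(P‖Q) = Σ p·log₂(p/q).
  0.026·log₂(0.026/0.099) = -0.05015
  0.492·log₂(0.492/0.261) = 0.44999
  0.482·log₂(0.482/0.640) = -0.19716
D(P‖Q) = 0.2027 bits.

0.2027 bits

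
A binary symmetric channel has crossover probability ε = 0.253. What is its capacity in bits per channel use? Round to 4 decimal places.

0.1840 bits

Binary symmetric channel: C = 1 − h₂(ε) where h₂ is the binary entropy function.
h₂(0.253) = −0.253·log₂0.253 − 0.747·log₂0.747 = 0.8160.
C = 1 − 0.8160 = 0.1840 bits per channel use.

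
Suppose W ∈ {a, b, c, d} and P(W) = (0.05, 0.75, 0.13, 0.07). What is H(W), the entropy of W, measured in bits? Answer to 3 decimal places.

H(W) = −Σ p·log₂ p.
  −(0.05)·log₂(0.05) = 0.2161
  −(0.75)·log₂(0.75) = 0.3113
  −(0.13)·log₂(0.13) = 0.3826
  −(0.07)·log₂(0.07) = 0.2686
Sum: 0.2161 + 0.3113 + 0.3826 + 0.2686 = 1.179 bits.

1.179 bits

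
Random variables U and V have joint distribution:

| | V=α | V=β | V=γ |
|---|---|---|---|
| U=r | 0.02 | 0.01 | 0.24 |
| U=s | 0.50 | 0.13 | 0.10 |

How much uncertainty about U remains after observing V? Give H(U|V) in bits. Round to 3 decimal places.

0.471 bits

Marginals: p(U) = (0.2700, 0.7300), p(V) = (0.5200, 0.1400, 0.3400).
H(U|V) = Σ p(V) · H(U|V=·).
  V=α: p=0.5200, H(U|V=α) = 0.2352
  V=β: p=0.1400, H(U|V=β) = 0.3712
  V=γ: p=0.3400, H(U|V=γ) = 0.8740
Weighted sum = 0.471 bits.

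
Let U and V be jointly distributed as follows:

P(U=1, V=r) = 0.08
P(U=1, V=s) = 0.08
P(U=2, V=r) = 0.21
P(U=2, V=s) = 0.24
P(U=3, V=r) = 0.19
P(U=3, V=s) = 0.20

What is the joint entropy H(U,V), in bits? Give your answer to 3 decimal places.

H(U,V) = −Σ p(x,y)·log₂ p(x,y) over all 6 cells.
  cell (1,r): −0.08·log₂0.08 = 0.2915
  cell (1,s): −0.08·log₂0.08 = 0.2915
  cell (2,r): −0.21·log₂0.21 = 0.4728
  cell (2,s): −0.24·log₂0.24 = 0.4941
  cell (3,r): −0.19·log₂0.19 = 0.4552
  cell (3,s): −0.20·log₂0.20 = 0.4644
Sum = 2.470 bits.

2.470 bits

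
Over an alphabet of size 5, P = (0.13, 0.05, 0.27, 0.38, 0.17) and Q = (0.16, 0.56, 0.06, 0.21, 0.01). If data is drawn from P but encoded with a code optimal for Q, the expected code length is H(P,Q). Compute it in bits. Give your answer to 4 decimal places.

3.4665 bits

H(P,Q) = −Σ p·log₂ q.
  −0.13·log₂(0.16) = 0.34370
  −0.05·log₂(0.56) = 0.04183
  −0.27·log₂(0.06) = 1.09590
  −0.38·log₂(0.21) = 0.85558
  −0.17·log₂(0.01) = 1.12946
H(P,Q) = 3.4665 bits.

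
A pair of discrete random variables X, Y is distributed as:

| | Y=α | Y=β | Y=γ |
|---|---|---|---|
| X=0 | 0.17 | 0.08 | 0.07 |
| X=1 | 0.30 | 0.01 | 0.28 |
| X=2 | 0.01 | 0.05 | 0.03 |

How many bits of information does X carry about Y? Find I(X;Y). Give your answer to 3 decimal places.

Marginals: p(X) = (0.3200, 0.5900, 0.0900), p(Y) = (0.4800, 0.1400, 0.3800).
I(X;Y) = H(X) + H(Y) − H(X,Y).
H(X) = 1.2878, H(Y) = 1.4358, H(X,Y) = 2.5307.
I(X;Y) = 1.2878 + 1.4358 − 2.5307 = 0.193 bits.

0.193 bits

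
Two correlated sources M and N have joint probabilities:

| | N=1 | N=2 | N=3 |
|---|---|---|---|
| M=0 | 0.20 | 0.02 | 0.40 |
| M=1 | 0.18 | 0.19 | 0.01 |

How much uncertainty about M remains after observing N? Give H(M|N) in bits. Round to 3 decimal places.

Chain rule: H(M|N) = H(M,N) − H(N).
Marginals: p(M) = (0.6200, 0.3800), p(N) = (0.3800, 0.2100, 0.4100).
H(M,N) = 2.0730 bits; H(N) = 1.5307 bits.
H(M|N) = 2.0730 − 1.5307 = 0.542 bits.

0.542 bits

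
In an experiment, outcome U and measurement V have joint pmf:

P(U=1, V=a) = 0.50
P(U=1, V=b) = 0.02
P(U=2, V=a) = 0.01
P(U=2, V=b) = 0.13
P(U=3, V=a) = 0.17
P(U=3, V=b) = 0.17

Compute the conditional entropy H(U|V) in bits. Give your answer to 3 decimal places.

1.027 bits

Marginals: p(U) = (0.5200, 0.1400, 0.3400), p(V) = (0.6800, 0.3200).
H(U|V) = Σ p(V) · H(U|V=·).
  V=a: p=0.6800, H(U|V=a) = 0.9157
  V=b: p=0.3200, H(U|V=b) = 1.2627
Weighted sum = 1.027 bits.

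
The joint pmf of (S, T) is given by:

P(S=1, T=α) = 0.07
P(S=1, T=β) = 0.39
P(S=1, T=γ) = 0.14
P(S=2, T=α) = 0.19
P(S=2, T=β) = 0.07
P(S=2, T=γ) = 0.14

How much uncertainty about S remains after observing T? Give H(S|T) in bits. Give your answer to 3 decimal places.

Marginals: p(S) = (0.6000, 0.4000), p(T) = (0.2600, 0.4600, 0.2800).
H(S|T) = Σ p(T) · H(S|T=·).
  T=α: p=0.2600, H(S|T=α) = 0.8404
  T=β: p=0.4600, H(S|T=β) = 0.6153
  T=γ: p=0.2800, H(S|T=γ) = 1.0000
Weighted sum = 0.782 bits.

0.782 bits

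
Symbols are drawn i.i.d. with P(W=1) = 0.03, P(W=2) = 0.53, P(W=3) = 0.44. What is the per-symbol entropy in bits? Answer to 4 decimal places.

H(W) = −Σ p·log₂ p.
  −(0.03)·log₂(0.03) = 0.15177
  −(0.53)·log₂(0.53) = 0.48545
  −(0.44)·log₂(0.44) = 0.52115
Sum: 0.15177 + 0.48545 + 0.52115 = 1.1584 bits.

1.1584 bits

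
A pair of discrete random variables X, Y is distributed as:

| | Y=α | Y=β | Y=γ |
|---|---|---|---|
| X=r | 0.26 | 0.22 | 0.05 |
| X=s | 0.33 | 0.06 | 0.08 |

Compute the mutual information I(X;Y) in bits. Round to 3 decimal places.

Marginals: p(X) = (0.5300, 0.4700), p(Y) = (0.5900, 0.2800, 0.1300).
I(X;Y) = H(X) + H(Y) − H(X,Y).
H(X) = 0.9974, H(Y) = 1.3460, H(X,Y) = 2.2648.
I(X;Y) = 0.9974 + 1.3460 − 2.2648 = 0.079 bits.

0.079 bits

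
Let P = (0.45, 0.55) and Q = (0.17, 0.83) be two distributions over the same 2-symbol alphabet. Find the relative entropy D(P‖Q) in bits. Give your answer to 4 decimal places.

D(P‖Q) = Σ p·log₂(p/q).
  0.45·log₂(0.45/0.17) = 0.63198
  0.55·log₂(0.55/0.83) = -0.32652
D(P‖Q) = 0.3055 bits.

0.3055 bits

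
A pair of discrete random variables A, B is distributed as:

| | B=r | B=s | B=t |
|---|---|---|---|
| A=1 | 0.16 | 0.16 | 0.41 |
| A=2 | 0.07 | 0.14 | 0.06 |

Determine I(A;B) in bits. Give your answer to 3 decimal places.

0.080 bits

Marginals: p(A) = (0.7300, 0.2700), p(B) = (0.2300, 0.3000, 0.4700).
I(A;B) = H(A) + H(B) − H(A,B).
H(A) = 0.8415, H(B) = 1.5207, H(A,B) = 2.2826.
I(A;B) = 0.8415 + 1.5207 − 2.2826 = 0.080 bits.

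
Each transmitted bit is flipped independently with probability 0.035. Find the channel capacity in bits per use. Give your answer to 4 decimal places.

0.7811 bits

Binary symmetric channel: C = 1 − h₂(ε) where h₂ is the binary entropy function.
h₂(0.035) = −0.035·log₂0.035 − 0.965·log₂0.965 = 0.2189.
C = 1 − 0.2189 = 0.7811 bits per channel use.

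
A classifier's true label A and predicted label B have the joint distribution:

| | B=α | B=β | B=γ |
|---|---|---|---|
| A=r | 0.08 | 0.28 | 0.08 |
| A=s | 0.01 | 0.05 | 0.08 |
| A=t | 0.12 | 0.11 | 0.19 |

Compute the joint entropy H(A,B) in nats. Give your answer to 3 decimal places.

1.971 nats

H(A,B) = −Σ p(x,y)·ln p(x,y) over all 9 cells.
  cell (r,α): −0.08·ln0.08 = 0.2021
  cell (r,β): −0.28·ln0.28 = 0.3564
  cell (r,γ): −0.08·ln0.08 = 0.2021
  cell (s,α): −0.01·ln0.01 = 0.0461
  cell (s,β): −0.05·ln0.05 = 0.1498
  cell (s,γ): −0.08·ln0.08 = 0.2021
  cell (t,α): −0.12·ln0.12 = 0.2544
  cell (t,β): −0.11·ln0.11 = 0.2428
  cell (t,γ): −0.19·ln0.19 = 0.3155
Sum = 1.971 nats.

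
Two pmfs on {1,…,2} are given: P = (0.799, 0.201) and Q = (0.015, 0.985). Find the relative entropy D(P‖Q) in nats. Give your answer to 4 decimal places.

D(P‖Q) = Σ p·ln(p/q).
  0.799·ln(0.799/0.015) = 3.17627
  0.201·ln(0.201/0.985) = -0.31946
D(P‖Q) = 2.8568 nats.

2.8568 nats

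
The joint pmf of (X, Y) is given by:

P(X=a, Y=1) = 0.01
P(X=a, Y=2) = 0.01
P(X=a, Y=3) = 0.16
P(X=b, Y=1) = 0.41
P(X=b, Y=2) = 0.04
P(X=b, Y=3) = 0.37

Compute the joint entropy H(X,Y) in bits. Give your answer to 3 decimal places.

H(X,Y) = −Σ p(x,y)·log₂ p(x,y) over all 6 cells.
  cell (a,1): −0.01·log₂0.01 = 0.0664
  cell (a,2): −0.01·log₂0.01 = 0.0664
  cell (a,3): −0.16·log₂0.16 = 0.4230
  cell (b,1): −0.41·log₂0.41 = 0.5274
  cell (b,2): −0.04·log₂0.04 = 0.1858
  cell (b,3): −0.37·log₂0.37 = 0.5307
Sum = 1.800 bits.

1.800 bits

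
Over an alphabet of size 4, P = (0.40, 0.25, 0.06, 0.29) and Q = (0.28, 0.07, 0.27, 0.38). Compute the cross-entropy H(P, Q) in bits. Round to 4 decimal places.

H(P,Q) = −Σ p·log₂ q.
  −0.40·log₂(0.28) = 0.73460
  −0.25·log₂(0.07) = 0.95913
  −0.06·log₂(0.27) = 0.11334
  −0.29·log₂(0.38) = 0.40482
H(P,Q) = 2.2119 bits.

2.2119 bits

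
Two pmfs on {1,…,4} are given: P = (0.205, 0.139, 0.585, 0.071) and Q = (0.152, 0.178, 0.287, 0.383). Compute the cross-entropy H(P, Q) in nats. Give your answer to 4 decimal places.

H(P,Q) = −Σ p·ln q.
  −0.205·ln(0.152) = 0.38619
  −0.139·ln(0.178) = 0.23991
  −0.585·ln(0.287) = 0.73024
  −0.071·ln(0.383) = 0.06814
H(P,Q) = 1.4245 nats.

1.4245 nats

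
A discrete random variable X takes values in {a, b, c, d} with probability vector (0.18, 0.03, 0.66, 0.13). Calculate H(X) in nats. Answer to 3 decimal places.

0.953 nats

H(X) = −Σ p·ln p.
  −(0.18)·ln(0.18) = 0.3087
  −(0.03)·ln(0.03) = 0.1052
  −(0.66)·ln(0.66) = 0.2742
  −(0.13)·ln(0.13) = 0.2652
Sum: 0.3087 + 0.1052 + 0.2742 + 0.2652 = 0.953 nats.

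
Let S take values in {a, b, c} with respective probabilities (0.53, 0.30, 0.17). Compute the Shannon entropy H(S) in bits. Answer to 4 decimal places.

H(S) = −Σ p·log₂ p.
  −(0.53)·log₂(0.53) = 0.48545
  −(0.30)·log₂(0.30) = 0.52109
  −(0.17)·log₂(0.17) = 0.43459
Sum: 0.48545 + 0.52109 + 0.43459 = 1.4411 bits.

1.4411 bits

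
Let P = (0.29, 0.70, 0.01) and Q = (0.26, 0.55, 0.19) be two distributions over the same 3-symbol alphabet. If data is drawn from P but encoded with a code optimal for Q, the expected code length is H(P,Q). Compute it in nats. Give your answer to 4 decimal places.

0.8257 nats

H(P,Q) = −Σ p·ln q.
  −0.29·ln(0.26) = 0.39065
  −0.70·ln(0.55) = 0.41849
  −0.01·ln(0.19) = 0.01661
H(P,Q) = 0.8257 nats.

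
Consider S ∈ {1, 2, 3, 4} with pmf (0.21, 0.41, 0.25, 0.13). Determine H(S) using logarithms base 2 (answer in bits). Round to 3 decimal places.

1.883 bits

H(S) = −Σ p·log₂ p.
  −(0.21)·log₂(0.21) = 0.4728
  −(0.41)·log₂(0.41) = 0.5274
  −(0.25)·log₂(0.25) = 0.5000
  −(0.13)·log₂(0.13) = 0.3826
Sum: 0.4728 + 0.5274 + 0.5000 + 0.3826 = 1.883 bits.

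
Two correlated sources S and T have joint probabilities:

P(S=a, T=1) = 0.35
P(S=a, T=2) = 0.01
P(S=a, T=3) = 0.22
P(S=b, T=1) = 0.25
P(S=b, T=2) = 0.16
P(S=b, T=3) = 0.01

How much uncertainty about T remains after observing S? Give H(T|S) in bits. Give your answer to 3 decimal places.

Chain rule: H(T|S) = H(S,T) − H(S).
Marginals: p(S) = (0.5800, 0.4200), p(T) = (0.6000, 0.1700, 0.2300).
H(S,T) = 2.0666 bits; H(S) = 0.9815 bits.
H(T|S) = 2.0666 − 0.9815 = 1.085 bits.

1.085 bits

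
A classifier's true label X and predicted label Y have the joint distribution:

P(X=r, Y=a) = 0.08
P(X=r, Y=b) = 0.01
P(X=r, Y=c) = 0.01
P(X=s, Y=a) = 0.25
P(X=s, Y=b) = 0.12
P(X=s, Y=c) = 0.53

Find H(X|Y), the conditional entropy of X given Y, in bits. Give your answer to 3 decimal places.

0.386 bits

Chain rule: H(X|Y) = H(X,Y) − H(Y).
Marginals: p(X) = (0.1000, 0.9000), p(Y) = (0.3300, 0.1300, 0.5400).
H(X,Y) = 1.7769 bits; H(Y) = 1.3905 bits.
H(X|Y) = 1.7769 − 1.3905 = 0.386 bits.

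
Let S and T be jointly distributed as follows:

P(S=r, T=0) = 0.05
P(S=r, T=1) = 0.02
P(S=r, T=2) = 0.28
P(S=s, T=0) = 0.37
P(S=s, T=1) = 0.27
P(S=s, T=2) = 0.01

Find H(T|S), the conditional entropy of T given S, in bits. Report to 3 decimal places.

Marginals: p(S) = (0.3500, 0.6500), p(T) = (0.4200, 0.2900, 0.2900).
H(T|S) = Σ p(S) · H(T|S=·).
  S=r: p=0.3500, H(T|S=r) = 0.8946
  S=s: p=0.6500, H(T|S=s) = 1.0819
Weighted sum = 1.016 bits.

1.016 bits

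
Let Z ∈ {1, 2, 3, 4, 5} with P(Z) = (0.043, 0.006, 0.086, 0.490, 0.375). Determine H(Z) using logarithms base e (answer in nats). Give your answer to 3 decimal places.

H(Z) = −Σ p·ln p.
  −(0.043)·ln(0.043) = 0.1353
  −(0.006)·ln(0.006) = 0.0307
  −(0.086)·ln(0.086) = 0.2110
  −(0.490)·ln(0.490) = 0.3495
  −(0.375)·ln(0.375) = 0.3678
Sum: 0.1353 + 0.0307 + 0.2110 + 0.3495 + 0.3678 = 1.094 nats.

1.094 nats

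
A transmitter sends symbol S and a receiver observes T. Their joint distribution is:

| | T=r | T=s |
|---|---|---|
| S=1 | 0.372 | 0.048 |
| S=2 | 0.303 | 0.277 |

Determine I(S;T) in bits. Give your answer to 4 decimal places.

Marginals: p(S) = (0.4200, 0.5800), p(T) = (0.6750, 0.3250).
I(S;T) = H(S) + H(T) − H(S,T).
H(S) = 0.9815, H(T) = 0.9097, H(S,T) = 1.7760.
I(S;T) = 0.9815 + 0.9097 − 1.7760 = 0.1152 bits.

0.1152 bits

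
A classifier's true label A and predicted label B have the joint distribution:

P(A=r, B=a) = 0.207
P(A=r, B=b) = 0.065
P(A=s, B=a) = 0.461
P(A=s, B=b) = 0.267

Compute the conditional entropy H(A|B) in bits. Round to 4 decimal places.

Chain rule: H(A|B) = H(A,B) − H(B).
Marginals: p(A) = (0.2720, 0.7280), p(B) = (0.6680, 0.3320).
H(A,B) = 1.7504 bits; H(B) = 0.9170 bits.
H(A|B) = 1.7504 − 0.9170 = 0.8334 bits.

0.8334 bits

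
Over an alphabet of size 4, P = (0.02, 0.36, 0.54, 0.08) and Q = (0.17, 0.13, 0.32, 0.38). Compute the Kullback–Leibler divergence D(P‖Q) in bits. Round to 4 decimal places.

D(P‖Q) = Σ p·log₂(p/q).
  0.02·log₂(0.02/0.17) = -0.06175
  0.36·log₂(0.36/0.13) = 0.52901
  0.54·log₂(0.54/0.32) = 0.40764
  0.08·log₂(0.08/0.38) = -0.17983
D(P‖Q) = 0.6951 bits.

0.6951 bits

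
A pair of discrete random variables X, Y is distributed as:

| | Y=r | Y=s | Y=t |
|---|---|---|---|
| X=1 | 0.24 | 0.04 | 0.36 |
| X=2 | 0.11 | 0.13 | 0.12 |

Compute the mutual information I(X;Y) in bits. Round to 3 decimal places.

0.105 bits

Marginals: p(X) = (0.6400, 0.3600), p(Y) = (0.3500, 0.1700, 0.4800).
I(X;Y) = Σ p(x,y)·log₂[p(x,y)/(p(x)p(y))].
  (1,r): 0.24·log₂(1.0714) = 0.0239
  (1,s): 0.04·log₂(0.3676) = -0.0577
  (1,t): 0.36·log₂(1.1719) = 0.0824
  (2,r): 0.11·log₂(0.8730) = -0.0216
  (2,s): 0.13·log₂(2.1242) = 0.1413
  (2,t): 0.12·log₂(0.6944) = -0.0631
Sum = 0.105 bits.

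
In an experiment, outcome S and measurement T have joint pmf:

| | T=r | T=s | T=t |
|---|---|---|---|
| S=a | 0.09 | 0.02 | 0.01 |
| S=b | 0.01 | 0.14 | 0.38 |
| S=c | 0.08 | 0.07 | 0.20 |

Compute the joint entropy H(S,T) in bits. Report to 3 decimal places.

H(S,T) = −Σ p(x,y)·log₂ p(x,y) over all 9 cells.
  cell (a,r): −0.09·log₂0.09 = 0.3127
  cell (a,s): −0.02·log₂0.02 = 0.1129
  cell (a,t): −0.01·log₂0.01 = 0.0664
  cell (b,r): −0.01·log₂0.01 = 0.0664
  cell (b,s): −0.14·log₂0.14 = 0.3971
  cell (b,t): −0.38·log₂0.38 = 0.5305
  cell (c,r): −0.08·log₂0.08 = 0.2915
  cell (c,s): −0.07·log₂0.07 = 0.2686
  cell (c,t): −0.20·log₂0.20 = 0.4644
Sum = 2.510 bits.

2.510 bits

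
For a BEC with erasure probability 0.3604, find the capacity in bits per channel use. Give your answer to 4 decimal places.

Binary erasure channel: capacity C = 1 − ε.
C = 1 − 0.3604 = 0.6396 bits per channel use.

0.6396 bits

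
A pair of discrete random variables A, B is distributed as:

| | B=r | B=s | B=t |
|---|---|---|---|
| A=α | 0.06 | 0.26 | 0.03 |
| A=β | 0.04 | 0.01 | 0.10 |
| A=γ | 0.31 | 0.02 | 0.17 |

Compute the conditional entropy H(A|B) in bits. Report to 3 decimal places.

Marginals: p(A) = (0.3500, 0.1500, 0.5000), p(B) = (0.4100, 0.2900, 0.3000).
H(A|B) = Σ p(B) · H(A|B=·).
  B=r: p=0.4100, H(A|B=r) = 1.0383
  B=s: p=0.2900, H(A|B=s) = 0.5748
  B=t: p=0.3000, H(A|B=t) = 1.3249
Weighted sum = 0.990 bits.

0.990 bits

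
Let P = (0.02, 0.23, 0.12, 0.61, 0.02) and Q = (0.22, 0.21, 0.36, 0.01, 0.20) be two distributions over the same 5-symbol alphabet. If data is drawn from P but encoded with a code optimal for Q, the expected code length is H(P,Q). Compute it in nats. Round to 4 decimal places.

H(P,Q) = −Σ p·ln q.
  −0.02·ln(0.22) = 0.03028
  −0.23·ln(0.21) = 0.35895
  −0.12·ln(0.36) = 0.12260
  −0.61·ln(0.01) = 2.80915
  −0.02·ln(0.20) = 0.03219
H(P,Q) = 3.3532 nats.

3.3532 nats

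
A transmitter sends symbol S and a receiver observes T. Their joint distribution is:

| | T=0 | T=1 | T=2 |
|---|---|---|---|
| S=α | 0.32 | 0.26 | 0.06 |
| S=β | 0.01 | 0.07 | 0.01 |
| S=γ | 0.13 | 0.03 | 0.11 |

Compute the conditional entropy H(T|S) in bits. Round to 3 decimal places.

Chain rule: H(T|S) = H(S,T) − H(S).
Marginals: p(S) = (0.6400, 0.0900, 0.2700), p(T) = (0.4600, 0.3600, 0.1800).
H(S,T) = 2.5610 bits; H(S) = 1.2347 bits.
H(T|S) = 2.5610 − 1.2347 = 1.326 bits.

1.326 bits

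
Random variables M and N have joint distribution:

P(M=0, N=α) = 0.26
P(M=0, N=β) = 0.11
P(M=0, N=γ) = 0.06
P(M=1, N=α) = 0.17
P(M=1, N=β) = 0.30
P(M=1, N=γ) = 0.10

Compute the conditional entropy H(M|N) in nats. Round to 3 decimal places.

0.633 nats

Chain rule: H(M|N) = H(M,N) − H(N).
Marginals: p(M) = (0.4300, 0.5700), p(N) = (0.4300, 0.4100, 0.1600).
H(M,N) = 1.6545 nats; H(N) = 1.0217 nats.
H(M|N) = 1.6545 − 1.0217 = 0.633 nats.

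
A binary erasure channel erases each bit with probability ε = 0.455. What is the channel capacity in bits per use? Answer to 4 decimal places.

0.5450 bits

Binary erasure channel: capacity C = 1 − ε.
C = 1 − 0.455 = 0.5450 bits per channel use.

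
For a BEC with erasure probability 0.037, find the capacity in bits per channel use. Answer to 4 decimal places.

Binary erasure channel: capacity C = 1 − ε.
C = 1 − 0.037 = 0.9630 bits per channel use.

0.9630 bits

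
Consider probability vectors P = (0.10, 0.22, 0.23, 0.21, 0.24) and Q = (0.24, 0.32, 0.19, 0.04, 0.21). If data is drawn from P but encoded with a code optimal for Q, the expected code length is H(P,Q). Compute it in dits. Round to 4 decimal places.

H(P,Q) = −Σ p·log₁₀ q.
  −0.10·log₁₀(0.24) = 0.06198
  −0.22·log₁₀(0.32) = 0.10887
  −0.23·log₁₀(0.19) = 0.16589
  −0.21·log₁₀(0.04) = 0.29357
  −0.24·log₁₀(0.21) = 0.16267
H(P,Q) = 0.7930 dits.

0.7930 dits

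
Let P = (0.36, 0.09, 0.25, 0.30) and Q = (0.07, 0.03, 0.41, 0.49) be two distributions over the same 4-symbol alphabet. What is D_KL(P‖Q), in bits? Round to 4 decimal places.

0.6024 bits

D(P‖Q) = Σ p·log₂(p/q).
  0.36·log₂(0.36/0.07) = 0.85053
  0.09·log₂(0.09/0.03) = 0.14265
  0.25·log₂(0.25/0.41) = -0.17842
  0.30·log₂(0.30/0.49) = -0.21235
D(P‖Q) = 0.6024 bits.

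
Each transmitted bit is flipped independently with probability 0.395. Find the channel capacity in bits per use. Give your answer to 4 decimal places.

0.0320 bits

Binary symmetric channel: C = 1 − h₂(ε) where h₂ is the binary entropy function.
h₂(0.395) = −0.395·log₂0.395 − 0.605·log₂0.605 = 0.9680.
C = 1 − 0.9680 = 0.0320 bits per channel use.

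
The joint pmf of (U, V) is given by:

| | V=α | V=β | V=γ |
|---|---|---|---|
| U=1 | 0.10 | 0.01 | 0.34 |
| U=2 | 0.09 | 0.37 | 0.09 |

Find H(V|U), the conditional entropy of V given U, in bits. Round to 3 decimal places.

1.091 bits

Chain rule: H(V|U) = H(U,V) − H(U).
Marginals: p(U) = (0.4500, 0.5500), p(V) = (0.1900, 0.3800, 0.4300).
H(U,V) = 2.0838 bits; H(U) = 0.9928 bits.
H(V|U) = 2.0838 − 0.9928 = 1.091 bits.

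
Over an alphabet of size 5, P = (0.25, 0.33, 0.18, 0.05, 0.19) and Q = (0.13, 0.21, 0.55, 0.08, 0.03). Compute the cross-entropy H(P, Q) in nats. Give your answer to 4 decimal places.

1.9252 nats

H(P,Q) = −Σ p·ln q.
  −0.25·ln(0.13) = 0.51006
  −0.33·ln(0.21) = 0.51501
  −0.18·ln(0.55) = 0.10761
  −0.05·ln(0.08) = 0.12629
  −0.19·ln(0.03) = 0.66625
H(P,Q) = 1.9252 nats.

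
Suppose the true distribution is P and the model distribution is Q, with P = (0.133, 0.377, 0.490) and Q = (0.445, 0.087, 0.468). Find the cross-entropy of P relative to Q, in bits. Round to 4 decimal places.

2.0202 bits

H(P,Q) = −Σ p·log₂ q.
  −0.133·log₂(0.445) = 0.15536
  −0.377·log₂(0.087) = 1.32811
  −0.490·log₂(0.468) = 0.53676
H(P,Q) = 2.0202 bits.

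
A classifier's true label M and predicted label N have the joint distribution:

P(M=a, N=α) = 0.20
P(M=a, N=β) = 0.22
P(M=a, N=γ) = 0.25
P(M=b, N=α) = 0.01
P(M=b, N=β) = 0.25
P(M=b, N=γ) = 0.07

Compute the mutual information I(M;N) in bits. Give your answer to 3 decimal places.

Marginals: p(M) = (0.6700, 0.3300), p(N) = (0.2100, 0.4700, 0.3200).
I(M;N) = Σ p(x,y)·log₂[p(x,y)/(p(x)p(y))].
  (a,α): 0.20·log₂(1.4215) = 0.1015
  (a,β): 0.22·log₂(0.6986) = -0.1138
  (a,γ): 0.25·log₂(1.1660) = 0.0554
  (b,α): 0.01·log₂(0.1443) = -0.0279
  (b,β): 0.25·log₂(1.6119) = 0.1722
  (b,γ): 0.07·log₂(0.6629) = -0.0415
Sum = 0.146 bits.

0.146 bits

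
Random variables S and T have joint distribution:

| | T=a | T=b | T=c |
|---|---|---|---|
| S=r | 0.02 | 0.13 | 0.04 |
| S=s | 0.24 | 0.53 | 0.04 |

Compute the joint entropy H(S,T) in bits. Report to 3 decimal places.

1.847 bits

H(S,T) = −Σ p(x,y)·log₂ p(x,y) over all 6 cells.
  cell (r,a): −0.02·log₂0.02 = 0.1129
  cell (r,b): −0.13·log₂0.13 = 0.3826
  cell (r,c): −0.04·log₂0.04 = 0.1858
  cell (s,a): −0.24·log₂0.24 = 0.4941
  cell (s,b): −0.53·log₂0.53 = 0.4854
  cell (s,c): −0.04·log₂0.04 = 0.1858
Sum = 1.847 bits.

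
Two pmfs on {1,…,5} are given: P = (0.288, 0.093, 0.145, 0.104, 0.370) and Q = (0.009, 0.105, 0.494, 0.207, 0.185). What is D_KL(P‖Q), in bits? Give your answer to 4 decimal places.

1.4340 bits

D(P‖Q) = Σ p·log₂(p/q).
  0.288·log₂(0.288/0.009) = 1.44000
  0.093·log₂(0.093/0.105) = -0.01628
  0.145·log₂(0.145/0.494) = -0.25643
  0.104·log₂(0.104/0.207) = -0.10328
  0.370·log₂(0.370/0.185) = 0.37000
D(P‖Q) = 1.4340 bits.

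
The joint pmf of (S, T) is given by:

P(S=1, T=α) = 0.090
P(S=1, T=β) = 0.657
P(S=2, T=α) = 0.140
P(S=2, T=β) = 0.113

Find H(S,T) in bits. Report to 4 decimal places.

1.4634 bits

H(S,T) = −Σ p(x,y)·log₂ p(x,y) over all 4 cells.
  cell (1,α): −0.090·log₂0.090 = 0.31265
  cell (1,β): −0.657·log₂0.657 = 0.39816
  cell (2,α): −0.140·log₂0.140 = 0.39711
  cell (2,β): −0.113·log₂0.113 = 0.35545
Sum = 1.4634 bits.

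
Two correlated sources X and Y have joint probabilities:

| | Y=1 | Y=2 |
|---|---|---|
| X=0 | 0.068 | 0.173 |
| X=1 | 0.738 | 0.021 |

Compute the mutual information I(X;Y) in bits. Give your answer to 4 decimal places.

0.3643 bits

Marginals: p(X) = (0.2410, 0.7590), p(Y) = (0.8060, 0.1940).
I(X;Y) = Σ p(x,y)·log₂[p(x,y)/(p(x)p(y))].
  (0,1): 0.068·log₂(0.3501) = -0.10297
  (0,2): 0.173·log₂(3.7002) = 0.32656
  (1,1): 0.738·log₂(1.2064) = 0.19975
  (1,2): 0.021·log₂(0.1426) = -0.05901
Sum = 0.3643 bits.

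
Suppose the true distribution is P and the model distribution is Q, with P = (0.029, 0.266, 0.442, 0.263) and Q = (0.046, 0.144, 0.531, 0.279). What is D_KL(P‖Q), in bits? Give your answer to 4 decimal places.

D(P‖Q) = Σ p·log₂(p/q).
  0.029·log₂(0.029/0.046) = -0.01930
  0.266·log₂(0.266/0.144) = 0.23551
  0.442·log₂(0.442/0.531) = -0.11698
  0.263·log₂(0.263/0.279) = -0.02241
D(P‖Q) = 0.0768 bits.

0.0768 bits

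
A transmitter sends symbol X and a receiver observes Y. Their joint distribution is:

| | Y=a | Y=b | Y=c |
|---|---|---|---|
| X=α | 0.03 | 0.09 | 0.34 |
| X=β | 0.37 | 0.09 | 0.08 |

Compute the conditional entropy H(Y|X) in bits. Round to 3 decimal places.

1.133 bits

Marginals: p(X) = (0.4600, 0.5400), p(Y) = (0.4000, 0.1800, 0.4200).
H(Y|X) = Σ p(X) · H(Y|X=·).
  X=α: p=0.4600, H(Y|X=α) = 1.0397
  X=β: p=0.5400, H(Y|X=β) = 1.2127
Weighted sum = 1.133 bits.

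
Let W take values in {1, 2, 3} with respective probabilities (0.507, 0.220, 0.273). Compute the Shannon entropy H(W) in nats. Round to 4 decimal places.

1.0319 nats

H(W) = −Σ p·ln p.
  −(0.507)·ln(0.507) = 0.34438
  −(0.220)·ln(0.220) = 0.33311
  −(0.273)·ln(0.273) = 0.35443
Sum: 0.34438 + 0.33311 + 0.35443 = 1.0319 nats.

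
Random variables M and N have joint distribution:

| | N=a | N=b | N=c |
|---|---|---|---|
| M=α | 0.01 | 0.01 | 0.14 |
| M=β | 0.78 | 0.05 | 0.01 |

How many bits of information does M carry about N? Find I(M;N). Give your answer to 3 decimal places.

0.465 bits

Marginals: p(M) = (0.1600, 0.8400), p(N) = (0.7900, 0.0600, 0.1500).
I(M;N) = Σ p(x,y)·log₂[p(x,y)/(p(x)p(y))].
  (α,a): 0.01·log₂(0.0791) = -0.0366
  (α,b): 0.01·log₂(1.0417) = 0.0006
  (α,c): 0.14·log₂(5.8333) = 0.3562
  (β,a): 0.78·log₂(1.1754) = 0.1819
  (β,b): 0.05·log₂(0.9921) = -0.0006
  (β,c): 0.01·log₂(0.0794) = -0.0366
Sum = 0.465 bits.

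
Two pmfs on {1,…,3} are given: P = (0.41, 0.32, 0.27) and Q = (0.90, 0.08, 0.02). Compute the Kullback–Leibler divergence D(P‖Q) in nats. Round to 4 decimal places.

0.8240 nats

D(P‖Q) = Σ p·ln(p/q).
  0.41·ln(0.41/0.90) = -0.32236
  0.32·ln(0.32/0.08) = 0.44361
  0.27·ln(0.27/0.02) = 0.70273
D(P‖Q) = 0.8240 nats.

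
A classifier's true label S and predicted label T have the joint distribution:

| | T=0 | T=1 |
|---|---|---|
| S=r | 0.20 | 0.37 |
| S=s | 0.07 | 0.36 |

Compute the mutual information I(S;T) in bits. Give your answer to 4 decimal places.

Marginals: p(S) = (0.5700, 0.4300), p(T) = (0.2700, 0.7300).
I(S;T) = Σ p(x,y)·log₂[p(x,y)/(p(x)p(y))].
  (r,0): 0.20·log₂(1.2995) = 0.07560
  (r,1): 0.37·log₂(0.8892) = -0.06268
  (s,0): 0.07·log₂(0.6029) = -0.05110
  (s,1): 0.36·log₂(1.1469) = 0.07117
Sum = 0.0330 bits.

0.0330 bits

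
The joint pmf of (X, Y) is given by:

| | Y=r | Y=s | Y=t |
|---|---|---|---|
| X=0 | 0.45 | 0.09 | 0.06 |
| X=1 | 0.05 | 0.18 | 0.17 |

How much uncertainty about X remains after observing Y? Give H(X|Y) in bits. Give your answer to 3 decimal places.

Marginals: p(X) = (0.6000, 0.4000), p(Y) = (0.5000, 0.2700, 0.2300).
H(X|Y) = Σ p(Y) · H(X|Y=·).
  Y=r: p=0.5000, H(X|Y=r) = 0.4690
  Y=s: p=0.2700, H(X|Y=s) = 0.9183
  Y=t: p=0.2300, H(X|Y=t) = 0.8281
Weighted sum = 0.673 bits.

0.673 bits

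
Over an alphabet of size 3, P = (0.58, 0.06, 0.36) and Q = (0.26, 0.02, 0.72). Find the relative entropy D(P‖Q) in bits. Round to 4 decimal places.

D(P‖Q) = Σ p·log₂(p/q).
  0.58·log₂(0.58/0.26) = 0.67137
  0.06·log₂(0.06/0.02) = 0.09510
  0.36·log₂(0.36/0.72) = -0.36000
D(P‖Q) = 0.4065 bits.

0.4065 bits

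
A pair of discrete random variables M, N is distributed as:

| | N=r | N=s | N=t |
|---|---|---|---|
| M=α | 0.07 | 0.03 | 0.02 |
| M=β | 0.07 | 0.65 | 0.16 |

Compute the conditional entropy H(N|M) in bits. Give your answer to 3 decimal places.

Marginals: p(M) = (0.1200, 0.8800), p(N) = (0.1400, 0.6800, 0.1800).
H(N|M) = Σ p(M) · H(N|M=·).
  M=α: p=0.1200, H(N|M=α) = 1.3844
  M=β: p=0.8800, H(N|M=β) = 1.0605
Weighted sum = 1.099 bits.

1.099 bits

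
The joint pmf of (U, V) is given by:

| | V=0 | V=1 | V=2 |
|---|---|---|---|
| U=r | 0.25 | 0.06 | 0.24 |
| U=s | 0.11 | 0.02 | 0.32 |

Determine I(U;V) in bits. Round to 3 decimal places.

Marginals: p(U) = (0.5500, 0.4500), p(V) = (0.3600, 0.0800, 0.5600).
I(U;V) = Σ p(x,y)·log₂[p(x,y)/(p(x)p(y))].
  (r,0): 0.25·log₂(1.2626) = 0.0841
  (r,1): 0.06·log₂(1.3636) = 0.0268
  (r,2): 0.24·log₂(0.7792) = -0.0864
  (s,0): 0.11·log₂(0.6790) = -0.0614
  (s,1): 0.02·log₂(0.5556) = -0.0170
  (s,2): 0.32·log₂(1.2698) = 0.1103
Sum = 0.056 bits.

0.056 bits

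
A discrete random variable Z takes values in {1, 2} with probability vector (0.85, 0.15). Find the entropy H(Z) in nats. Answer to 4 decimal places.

0.4227 nats

H(Z) = −Σ p·ln p.
  −(0.85)·ln(0.85) = 0.13814
  −(0.15)·ln(0.15) = 0.28457
Sum: 0.13814 + 0.28457 = 0.4227 nats.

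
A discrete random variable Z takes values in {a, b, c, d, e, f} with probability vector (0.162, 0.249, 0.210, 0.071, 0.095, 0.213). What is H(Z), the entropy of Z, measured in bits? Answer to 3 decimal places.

2.466 bits

H(Z) = −Σ p·log₂ p.
  −(0.162)·log₂(0.162) = 0.4254
  −(0.249)·log₂(0.249) = 0.4994
  −(0.210)·log₂(0.210) = 0.4728
  −(0.071)·log₂(0.071) = 0.2709
  −(0.095)·log₂(0.095) = 0.3226
  −(0.213)·log₂(0.213) = 0.4752
Sum: 0.4254 + 0.4994 + 0.4728 + 0.2709 + 0.3226 + 0.4752 = 2.466 bits.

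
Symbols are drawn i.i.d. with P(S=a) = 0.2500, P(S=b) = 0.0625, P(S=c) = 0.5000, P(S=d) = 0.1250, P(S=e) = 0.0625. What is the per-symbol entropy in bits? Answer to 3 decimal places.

H(S) = −Σ p·log₂ p.
  −(0.2500)·log₂(0.2500) = 0.5000
  −(0.0625)·log₂(0.0625) = 0.2500
  −(0.5000)·log₂(0.5000) = 0.5000
  −(0.1250)·log₂(0.1250) = 0.3750
  −(0.0625)·log₂(0.0625) = 0.2500
Sum: 0.5000 + 0.2500 + 0.5000 + 0.3750 + 0.2500 = 1.875 bits.

1.875 bits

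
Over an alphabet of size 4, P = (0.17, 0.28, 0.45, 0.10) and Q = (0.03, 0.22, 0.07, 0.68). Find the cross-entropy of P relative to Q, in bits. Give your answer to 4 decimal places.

H(P,Q) = −Σ p·log₂ q.
  −0.17·log₂(0.03) = 0.86001
  −0.28·log₂(0.22) = 0.61164
  −0.45·log₂(0.07) = 1.72643
  −0.10·log₂(0.68) = 0.05564
H(P,Q) = 3.2537 bits.

3.2537 bits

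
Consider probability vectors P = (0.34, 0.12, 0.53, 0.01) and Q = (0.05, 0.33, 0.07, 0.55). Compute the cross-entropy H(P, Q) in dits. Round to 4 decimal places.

1.1148 dits

H(P,Q) = −Σ p·log₁₀ q.
  −0.34·log₁₀(0.05) = 0.44235
  −0.12·log₁₀(0.33) = 0.05778
  −0.53·log₁₀(0.07) = 0.61210
  −0.01·log₁₀(0.55) = 0.00260
H(P,Q) = 1.1148 dits.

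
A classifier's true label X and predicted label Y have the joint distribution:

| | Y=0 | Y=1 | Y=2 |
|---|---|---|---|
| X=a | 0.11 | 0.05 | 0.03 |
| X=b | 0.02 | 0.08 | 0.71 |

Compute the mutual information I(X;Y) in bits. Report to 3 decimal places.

Marginals: p(X) = (0.1900, 0.8100), p(Y) = (0.1300, 0.1300, 0.7400).
I(X;Y) = H(X) + H(Y) − H(X,Y).
H(X) = 0.7015, H(Y) = 1.0867, H(X,Y) = 1.4734.
I(X;Y) = 0.7015 + 1.0867 − 1.4734 = 0.315 bits.

0.315 bits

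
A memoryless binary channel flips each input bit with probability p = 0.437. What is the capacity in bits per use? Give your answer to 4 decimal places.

0.0115 bits

Binary symmetric channel: C = 1 − h₂(ε) where h₂ is the binary entropy function.
h₂(0.437) = −0.437·log₂0.437 − 0.563·log₂0.563 = 0.9885.
C = 1 − 0.9885 = 0.0115 bits per channel use.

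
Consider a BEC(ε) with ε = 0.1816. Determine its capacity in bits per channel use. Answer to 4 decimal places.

0.8184 bits

Binary erasure channel: capacity C = 1 − ε.
C = 1 − 0.1816 = 0.8184 bits per channel use.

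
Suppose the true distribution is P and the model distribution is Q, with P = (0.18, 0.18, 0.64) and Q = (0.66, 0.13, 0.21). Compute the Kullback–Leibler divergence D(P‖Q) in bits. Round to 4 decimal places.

0.7760 bits

D(P‖Q) = Σ p·log₂(p/q).
  0.18·log₂(0.18/0.66) = -0.33740
  0.18·log₂(0.18/0.13) = 0.08451
  0.64·log₂(0.64/0.21) = 1.02892
D(P‖Q) = 0.7760 bits.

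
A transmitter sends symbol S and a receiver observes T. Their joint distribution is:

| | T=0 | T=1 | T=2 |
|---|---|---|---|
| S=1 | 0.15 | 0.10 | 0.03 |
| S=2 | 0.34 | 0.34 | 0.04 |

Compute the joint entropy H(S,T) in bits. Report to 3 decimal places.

H(S,T) = −Σ p(x,y)·log₂ p(x,y) over all 6 cells.
  cell (1,0): −0.15·log₂0.15 = 0.4105
  cell (1,1): −0.10·log₂0.10 = 0.3322
  cell (1,2): −0.03·log₂0.03 = 0.1518
  cell (2,0): −0.34·log₂0.34 = 0.5292
  cell (2,1): −0.34·log₂0.34 = 0.5292
  cell (2,2): −0.04·log₂0.04 = 0.1858
Sum = 2.139 bits.

2.139 bits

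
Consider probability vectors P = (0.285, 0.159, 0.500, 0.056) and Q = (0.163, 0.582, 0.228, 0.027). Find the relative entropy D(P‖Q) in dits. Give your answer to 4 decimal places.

0.1678 dits

D(P‖Q) = Σ p·log₁₀(p/q).
  0.285·log₁₀(0.285/0.163) = 0.06916
  0.159·log₁₀(0.159/0.582) = -0.08960
  0.500·log₁₀(0.500/0.228) = 0.17052
  0.056·log₁₀(0.056/0.027) = 0.01774
D(P‖Q) = 0.1678 dits.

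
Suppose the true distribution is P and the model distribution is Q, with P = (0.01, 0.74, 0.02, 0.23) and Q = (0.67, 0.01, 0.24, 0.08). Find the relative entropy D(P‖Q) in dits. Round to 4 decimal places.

D(P‖Q) = Σ p·log₁₀(p/q).
  0.01·log₁₀(0.01/0.67) = -0.01826
  0.74·log₁₀(0.74/0.01) = 1.38323
  0.02·log₁₀(0.02/0.24) = -0.02158
  0.23·log₁₀(0.23/0.08) = 0.10549
D(P‖Q) = 1.4489 dits.

1.4489 dits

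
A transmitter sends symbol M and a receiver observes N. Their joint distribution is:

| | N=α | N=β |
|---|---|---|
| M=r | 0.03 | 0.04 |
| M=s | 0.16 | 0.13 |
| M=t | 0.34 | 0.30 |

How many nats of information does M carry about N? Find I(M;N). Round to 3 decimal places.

0.002 nats

Marginals: p(M) = (0.0700, 0.2900, 0.6400), p(N) = (0.5300, 0.4700).
I(M;N) = Σ p(x,y)·ln[p(x,y)/(p(x)p(y))].
  (r,α): 0.03·ln(0.8086) = -0.0064
  (r,β): 0.04·ln(1.2158) = 0.0078
  (s,α): 0.16·ln(1.0410) = 0.0064
  (s,β): 0.13·ln(0.9538) = -0.0062
  (t,α): 0.34·ln(1.0024) = 0.0008
  (t,β): 0.30·ln(0.9973) = -0.0008
Sum = 0.002 nats.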